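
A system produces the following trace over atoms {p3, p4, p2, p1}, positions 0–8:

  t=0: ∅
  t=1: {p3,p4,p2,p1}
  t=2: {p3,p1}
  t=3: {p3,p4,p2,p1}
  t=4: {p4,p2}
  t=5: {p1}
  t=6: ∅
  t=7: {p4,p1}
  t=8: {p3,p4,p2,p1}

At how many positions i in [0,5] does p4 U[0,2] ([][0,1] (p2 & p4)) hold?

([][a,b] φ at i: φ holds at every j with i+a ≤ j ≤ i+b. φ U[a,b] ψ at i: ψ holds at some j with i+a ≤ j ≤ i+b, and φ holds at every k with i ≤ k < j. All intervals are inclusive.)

Evaluate at each i in [0,5]:
  i=0: ✗ (no rhs in [0,2])
  i=1: ✗ (lhs fails at k=2 before rhs at j=3)
  i=2: ✗ (lhs fails at k=2 before rhs at j=3)
  i=3: ✓ (rhs at j=3)
  i=4: ✗ (no rhs in [4,6])
  i=5: ✗ (no rhs in [5,7])
Positions where it holds: {3} → 1.

1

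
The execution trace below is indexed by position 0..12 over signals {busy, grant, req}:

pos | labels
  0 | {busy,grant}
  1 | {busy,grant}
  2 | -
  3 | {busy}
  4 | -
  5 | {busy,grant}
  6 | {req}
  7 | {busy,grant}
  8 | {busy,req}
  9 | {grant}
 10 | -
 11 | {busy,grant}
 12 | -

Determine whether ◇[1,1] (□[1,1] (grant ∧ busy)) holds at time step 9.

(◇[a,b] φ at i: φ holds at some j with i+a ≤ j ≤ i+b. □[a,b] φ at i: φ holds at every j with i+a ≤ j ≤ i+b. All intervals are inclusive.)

True

Check □[1,1] (grant ∧ busy) at each j in [10,10]:
  j=10: holds on [11,11]
Found at j=10 → formula holds.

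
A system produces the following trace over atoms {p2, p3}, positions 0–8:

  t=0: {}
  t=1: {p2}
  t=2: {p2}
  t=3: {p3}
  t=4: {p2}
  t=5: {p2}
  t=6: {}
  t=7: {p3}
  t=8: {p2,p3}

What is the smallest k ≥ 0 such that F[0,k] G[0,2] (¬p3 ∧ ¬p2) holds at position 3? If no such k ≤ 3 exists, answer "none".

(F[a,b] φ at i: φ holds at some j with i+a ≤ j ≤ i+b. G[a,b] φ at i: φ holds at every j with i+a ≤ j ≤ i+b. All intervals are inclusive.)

Scan j = 3,4,… for G[0,2] (¬p3 ∧ ¬p2):
  j=3: fails
  j=4: fails
  j=5: fails
  j=6: fails
No j in [3,6] satisfies it → none.

none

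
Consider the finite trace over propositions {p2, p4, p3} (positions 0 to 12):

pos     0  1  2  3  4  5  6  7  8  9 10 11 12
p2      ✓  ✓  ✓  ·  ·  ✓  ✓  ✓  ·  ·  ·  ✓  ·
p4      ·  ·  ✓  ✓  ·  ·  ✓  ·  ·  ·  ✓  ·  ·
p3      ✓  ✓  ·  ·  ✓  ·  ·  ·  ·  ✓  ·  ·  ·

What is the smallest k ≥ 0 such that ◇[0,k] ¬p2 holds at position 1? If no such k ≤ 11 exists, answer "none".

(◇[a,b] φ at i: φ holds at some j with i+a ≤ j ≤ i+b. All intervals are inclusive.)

2

Scan j = 1,2,… for ¬p2:
  j=1: fails
  j=2: fails
  j=3: holds
First hit at j=3, so smallest k = 3-1 = 2.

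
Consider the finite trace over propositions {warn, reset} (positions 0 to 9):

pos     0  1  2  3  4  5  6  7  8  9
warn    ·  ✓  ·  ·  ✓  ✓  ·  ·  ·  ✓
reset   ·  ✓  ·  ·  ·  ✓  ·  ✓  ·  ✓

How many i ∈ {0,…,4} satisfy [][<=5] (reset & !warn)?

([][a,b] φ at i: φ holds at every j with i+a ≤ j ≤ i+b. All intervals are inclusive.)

0

Evaluate at each i in [0,4]:
  i=0: ✗ (fails at j=0)
  i=1: ✗ (fails at j=1)
  i=2: ✗ (fails at j=2)
  i=3: ✗ (fails at j=3)
  i=4: ✗ (fails at j=4)
Positions where it holds: {} → 0.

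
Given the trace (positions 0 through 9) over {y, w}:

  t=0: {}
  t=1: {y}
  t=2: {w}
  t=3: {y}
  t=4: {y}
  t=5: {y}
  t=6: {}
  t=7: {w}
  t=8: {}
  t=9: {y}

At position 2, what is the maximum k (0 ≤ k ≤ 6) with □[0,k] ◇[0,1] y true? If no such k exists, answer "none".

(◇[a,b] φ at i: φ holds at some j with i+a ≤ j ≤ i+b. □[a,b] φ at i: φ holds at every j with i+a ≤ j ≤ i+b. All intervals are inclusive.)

3

◇[0,1] y must hold from j=2 onward; find where it first fails.
  j=2: holds
  j=3: holds
  j=4: holds
  j=5: holds
  j=6: fails
Holds on [2,5], so largest k = 3.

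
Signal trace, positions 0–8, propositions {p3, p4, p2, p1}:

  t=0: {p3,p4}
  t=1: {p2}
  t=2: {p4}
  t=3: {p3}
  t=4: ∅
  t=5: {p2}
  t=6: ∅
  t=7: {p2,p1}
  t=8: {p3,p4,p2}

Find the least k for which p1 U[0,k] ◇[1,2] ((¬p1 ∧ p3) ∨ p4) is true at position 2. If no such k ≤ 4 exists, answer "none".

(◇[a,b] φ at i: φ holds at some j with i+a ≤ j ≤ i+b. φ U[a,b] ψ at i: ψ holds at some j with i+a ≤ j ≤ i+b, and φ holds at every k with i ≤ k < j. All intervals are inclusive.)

0

Need earliest j ≥ 2 with ◇[1,2] ((¬p1 ∧ p3) ∨ p4), and p1 at every k in [2,j-1].
  j=2: rhs holds (empty prefix). k = 0.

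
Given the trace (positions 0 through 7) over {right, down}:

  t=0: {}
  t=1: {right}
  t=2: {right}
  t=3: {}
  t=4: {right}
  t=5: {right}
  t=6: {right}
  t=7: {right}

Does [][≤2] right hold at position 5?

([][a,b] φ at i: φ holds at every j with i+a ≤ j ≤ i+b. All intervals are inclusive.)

Check right at every j in [5,7]:
  j=5: true
  j=6: true
  j=7: true
All positions satisfy it → formula holds.

True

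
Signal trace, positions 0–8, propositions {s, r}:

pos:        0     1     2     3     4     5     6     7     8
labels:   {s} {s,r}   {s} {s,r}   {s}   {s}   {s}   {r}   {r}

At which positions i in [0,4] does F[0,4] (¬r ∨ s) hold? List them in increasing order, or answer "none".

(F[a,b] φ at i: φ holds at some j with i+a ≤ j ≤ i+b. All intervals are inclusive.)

Evaluate at each i in [0,4]:
  i=0: ✓ (witness j=0)
  i=1: ✓ (witness j=1)
  i=2: ✓ (witness j=2)
  i=3: ✓ (witness j=3)
  i=4: ✓ (witness j=4)

0, 1, 2, 3, 4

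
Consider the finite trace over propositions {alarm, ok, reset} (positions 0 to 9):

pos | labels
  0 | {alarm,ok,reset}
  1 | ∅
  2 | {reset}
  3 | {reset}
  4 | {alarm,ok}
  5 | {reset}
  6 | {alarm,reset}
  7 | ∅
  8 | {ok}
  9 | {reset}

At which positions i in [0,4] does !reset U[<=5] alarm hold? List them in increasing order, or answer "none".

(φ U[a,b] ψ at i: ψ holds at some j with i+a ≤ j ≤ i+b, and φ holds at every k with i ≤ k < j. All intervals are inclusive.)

0, 4

Evaluate at each i in [0,4]:
  i=0: ✓ (rhs at j=0)
  i=1: ✗ (lhs fails at k=2 before rhs at j=4)
  i=2: ✗ (lhs fails at k=2 before rhs at j=4)
  i=3: ✗ (lhs fails at k=3 before rhs at j=4)
  i=4: ✓ (rhs at j=4)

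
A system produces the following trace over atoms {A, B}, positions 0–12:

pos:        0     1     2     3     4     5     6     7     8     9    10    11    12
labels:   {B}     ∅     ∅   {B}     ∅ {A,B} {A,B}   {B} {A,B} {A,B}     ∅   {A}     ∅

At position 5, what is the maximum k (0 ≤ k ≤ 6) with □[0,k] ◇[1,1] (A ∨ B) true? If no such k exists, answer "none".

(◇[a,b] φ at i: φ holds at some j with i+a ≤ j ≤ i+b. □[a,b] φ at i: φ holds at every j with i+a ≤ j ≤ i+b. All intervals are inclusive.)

3

◇[1,1] (A ∨ B) must hold from j=5 onward; find where it first fails.
  j=5: holds
  j=6: holds
  j=7: holds
  j=8: holds
  j=9: fails
Holds on [5,8], so largest k = 3.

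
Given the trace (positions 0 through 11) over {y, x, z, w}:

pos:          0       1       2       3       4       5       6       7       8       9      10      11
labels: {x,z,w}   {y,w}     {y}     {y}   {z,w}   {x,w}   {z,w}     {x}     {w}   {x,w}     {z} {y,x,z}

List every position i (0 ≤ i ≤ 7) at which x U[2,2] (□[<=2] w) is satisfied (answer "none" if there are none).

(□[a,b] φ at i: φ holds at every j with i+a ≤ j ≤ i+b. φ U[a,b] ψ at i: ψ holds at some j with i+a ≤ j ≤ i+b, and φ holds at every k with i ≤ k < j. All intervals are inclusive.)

none

Evaluate at each i in [0,7]:
  i=0: ✗ (no rhs in [2,2])
  i=1: ✗ (no rhs in [3,3])
  i=2: ✗ (lhs fails at k=2 before rhs at j=4)
  i=3: ✗ (no rhs in [5,5])
  i=4: ✗ (no rhs in [6,6])
  i=5: ✗ (no rhs in [7,7])
  i=6: ✗ (no rhs in [8,8])
  i=7: ✗ (no rhs in [9,9])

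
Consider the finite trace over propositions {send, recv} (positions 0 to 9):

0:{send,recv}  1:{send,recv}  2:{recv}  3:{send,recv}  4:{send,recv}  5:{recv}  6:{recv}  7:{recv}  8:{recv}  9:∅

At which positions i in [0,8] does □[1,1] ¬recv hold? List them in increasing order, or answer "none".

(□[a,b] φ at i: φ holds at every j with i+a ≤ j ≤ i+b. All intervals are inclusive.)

Evaluate at each i in [0,8]:
  i=0: ✗ (fails at j=1)
  i=1: ✗ (fails at j=2)
  i=2: ✗ (fails at j=3)
  i=3: ✗ (fails at j=4)
  i=4: ✗ (fails at j=5)
  i=5: ✗ (fails at j=6)
  i=6: ✗ (fails at j=7)
  i=7: ✗ (fails at j=8)
  i=8: ✓ (all of [9,9])

8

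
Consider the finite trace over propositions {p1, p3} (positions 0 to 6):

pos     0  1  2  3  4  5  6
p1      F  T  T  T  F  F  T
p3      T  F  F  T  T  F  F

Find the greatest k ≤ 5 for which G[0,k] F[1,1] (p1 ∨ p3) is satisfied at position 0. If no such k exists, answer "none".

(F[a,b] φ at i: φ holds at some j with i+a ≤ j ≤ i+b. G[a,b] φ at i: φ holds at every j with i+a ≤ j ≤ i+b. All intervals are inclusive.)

F[1,1] (p1 ∨ p3) must hold from j=0 onward; find where it first fails.
  j=0: holds
  j=1: holds
  j=2: holds
  j=3: holds
  j=4: fails
Holds on [0,3], so largest k = 3.

3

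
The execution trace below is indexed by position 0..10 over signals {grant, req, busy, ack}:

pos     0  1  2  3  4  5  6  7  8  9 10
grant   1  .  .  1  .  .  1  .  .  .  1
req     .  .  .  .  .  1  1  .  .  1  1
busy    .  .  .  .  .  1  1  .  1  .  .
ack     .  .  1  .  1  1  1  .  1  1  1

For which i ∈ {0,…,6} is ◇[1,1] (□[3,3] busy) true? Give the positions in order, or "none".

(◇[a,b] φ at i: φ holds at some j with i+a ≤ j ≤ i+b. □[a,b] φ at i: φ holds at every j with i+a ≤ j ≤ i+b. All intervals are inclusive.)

Evaluate at each i in [0,6]:
  i=0: ✗ (none in [1,1])
  i=1: ✓ (witness j=2)
  i=2: ✓ (witness j=3)
  i=3: ✗ (none in [4,4])
  i=4: ✓ (witness j=5)
  i=5: ✗ (none in [6,6])
  i=6: ✗ (none in [7,7])

1, 2, 4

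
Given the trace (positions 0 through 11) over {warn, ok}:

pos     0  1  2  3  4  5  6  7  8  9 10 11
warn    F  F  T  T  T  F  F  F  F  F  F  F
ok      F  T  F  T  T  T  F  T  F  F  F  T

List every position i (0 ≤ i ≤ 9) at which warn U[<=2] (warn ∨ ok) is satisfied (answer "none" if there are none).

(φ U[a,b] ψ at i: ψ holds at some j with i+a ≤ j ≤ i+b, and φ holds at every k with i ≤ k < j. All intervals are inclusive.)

1, 2, 3, 4, 5, 7

Evaluate at each i in [0,9]:
  i=0: ✗ (lhs fails at k=0 before rhs at j=1)
  i=1: ✓ (rhs at j=1)
  i=2: ✓ (rhs at j=2)
  i=3: ✓ (rhs at j=3)
  i=4: ✓ (rhs at j=4)
  i=5: ✓ (rhs at j=5)
  i=6: ✗ (lhs fails at k=6 before rhs at j=7)
  i=7: ✓ (rhs at j=7)
  i=8: ✗ (no rhs in [8,10])
  i=9: ✗ (lhs fails at k=9 before rhs at j=11)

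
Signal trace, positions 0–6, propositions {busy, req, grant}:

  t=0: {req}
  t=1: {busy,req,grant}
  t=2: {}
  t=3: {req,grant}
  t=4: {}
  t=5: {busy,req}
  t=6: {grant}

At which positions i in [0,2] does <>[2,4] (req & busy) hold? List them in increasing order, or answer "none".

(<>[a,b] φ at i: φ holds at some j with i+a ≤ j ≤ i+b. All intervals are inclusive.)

Evaluate at each i in [0,2]:
  i=0: ✗ (none in [2,4])
  i=1: ✓ (witness j=5)
  i=2: ✓ (witness j=5)

1, 2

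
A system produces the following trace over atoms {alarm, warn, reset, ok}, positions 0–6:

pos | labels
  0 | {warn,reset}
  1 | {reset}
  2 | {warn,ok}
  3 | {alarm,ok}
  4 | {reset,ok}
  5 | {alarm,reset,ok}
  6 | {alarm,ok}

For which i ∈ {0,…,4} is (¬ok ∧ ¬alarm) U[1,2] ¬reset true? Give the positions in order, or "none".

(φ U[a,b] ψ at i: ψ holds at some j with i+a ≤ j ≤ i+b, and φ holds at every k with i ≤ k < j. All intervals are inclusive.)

Evaluate at each i in [0,4]:
  i=0: ✓ (rhs at j=2; lhs holds on [0,1])
  i=1: ✓ (rhs at j=2; lhs holds on [1,1])
  i=2: ✗ (lhs fails at k=2 before rhs at j=3)
  i=3: ✗ (no rhs in [4,5])
  i=4: ✗ (lhs fails at k=4 before rhs at j=6)

0, 1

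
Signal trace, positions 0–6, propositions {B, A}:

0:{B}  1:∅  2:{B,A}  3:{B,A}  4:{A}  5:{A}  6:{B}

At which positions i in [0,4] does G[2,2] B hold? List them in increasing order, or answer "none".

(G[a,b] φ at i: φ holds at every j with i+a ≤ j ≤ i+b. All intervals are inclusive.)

Evaluate at each i in [0,4]:
  i=0: ✓ (all of [2,2])
  i=1: ✓ (all of [3,3])
  i=2: ✗ (fails at j=4)
  i=3: ✗ (fails at j=5)
  i=4: ✓ (all of [6,6])

0, 1, 4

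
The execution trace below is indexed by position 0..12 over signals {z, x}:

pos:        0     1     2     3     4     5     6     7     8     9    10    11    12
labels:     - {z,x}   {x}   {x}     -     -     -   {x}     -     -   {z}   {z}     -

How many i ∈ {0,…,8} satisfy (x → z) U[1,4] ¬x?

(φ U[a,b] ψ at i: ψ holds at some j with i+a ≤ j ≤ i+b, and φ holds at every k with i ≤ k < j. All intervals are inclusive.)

Evaluate at each i in [0,8]:
  i=0: ✗ (lhs fails at k=2 before rhs at j=4)
  i=1: ✗ (lhs fails at k=2 before rhs at j=4)
  i=2: ✗ (lhs fails at k=2 before rhs at j=4)
  i=3: ✗ (lhs fails at k=3 before rhs at j=4)
  i=4: ✓ (rhs at j=5; lhs holds on [4,4])
  i=5: ✓ (rhs at j=6; lhs holds on [5,5])
  i=6: ✗ (lhs fails at k=7 before rhs at j=8)
  i=7: ✗ (lhs fails at k=7 before rhs at j=8)
  i=8: ✓ (rhs at j=9; lhs holds on [8,8])
Positions where it holds: {4, 5, 8} → 3.

3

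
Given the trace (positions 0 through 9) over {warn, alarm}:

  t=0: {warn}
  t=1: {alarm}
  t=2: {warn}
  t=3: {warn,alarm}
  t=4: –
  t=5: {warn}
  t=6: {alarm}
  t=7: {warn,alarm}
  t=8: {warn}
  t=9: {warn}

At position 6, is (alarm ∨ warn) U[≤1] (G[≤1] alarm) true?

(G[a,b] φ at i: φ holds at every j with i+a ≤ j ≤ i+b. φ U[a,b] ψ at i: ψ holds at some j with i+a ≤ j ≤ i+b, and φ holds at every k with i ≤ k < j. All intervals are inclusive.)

Need some j in [6,7] with G[≤1] alarm, and (alarm ∨ warn) at every k in [6,j-1].
  j=6: G[≤1] alarm holds; no prefix to check → satisfied.

True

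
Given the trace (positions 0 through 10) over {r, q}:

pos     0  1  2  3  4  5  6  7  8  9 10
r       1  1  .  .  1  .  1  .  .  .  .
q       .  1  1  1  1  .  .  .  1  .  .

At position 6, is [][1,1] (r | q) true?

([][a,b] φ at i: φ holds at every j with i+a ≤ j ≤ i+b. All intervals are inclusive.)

No

Check (r | q) at every j in [7,7]:
  j=7: false
Fails at j=7 → formula fails.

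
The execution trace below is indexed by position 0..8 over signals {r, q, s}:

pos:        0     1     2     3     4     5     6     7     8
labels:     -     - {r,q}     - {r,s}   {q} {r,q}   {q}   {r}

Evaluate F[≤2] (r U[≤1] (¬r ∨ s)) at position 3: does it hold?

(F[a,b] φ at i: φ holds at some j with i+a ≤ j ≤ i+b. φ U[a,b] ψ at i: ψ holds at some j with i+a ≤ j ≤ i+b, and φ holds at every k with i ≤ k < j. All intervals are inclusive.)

Check (r U[≤1] (¬r ∨ s)) at each j in [3,5]:
  j=3: holds
  j=4: holds
  j=5: holds
Found at j=3 → formula holds.

Yes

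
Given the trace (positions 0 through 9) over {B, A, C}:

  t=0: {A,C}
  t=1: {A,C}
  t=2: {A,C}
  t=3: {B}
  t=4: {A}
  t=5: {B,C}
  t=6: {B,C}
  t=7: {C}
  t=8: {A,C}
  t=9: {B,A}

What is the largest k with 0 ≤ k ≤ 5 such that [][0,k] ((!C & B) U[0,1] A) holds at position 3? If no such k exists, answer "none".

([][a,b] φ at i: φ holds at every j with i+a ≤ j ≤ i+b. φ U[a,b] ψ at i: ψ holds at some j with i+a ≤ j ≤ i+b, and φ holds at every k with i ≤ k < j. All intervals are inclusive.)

((!C & B) U[0,1] A) must hold from j=3 onward; find where it first fails.
  j=3: holds
  j=4: holds
  j=5: fails
Holds on [3,4], so largest k = 1.

1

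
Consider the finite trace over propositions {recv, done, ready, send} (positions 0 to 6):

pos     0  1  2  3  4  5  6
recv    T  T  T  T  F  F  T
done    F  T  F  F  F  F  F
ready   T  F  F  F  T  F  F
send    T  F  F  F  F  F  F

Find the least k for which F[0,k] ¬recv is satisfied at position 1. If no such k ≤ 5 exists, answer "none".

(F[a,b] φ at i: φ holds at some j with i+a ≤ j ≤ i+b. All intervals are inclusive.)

3

Scan j = 1,2,… for ¬recv:
  j=1: fails
  j=2: fails
  j=3: fails
  j=4: holds
First hit at j=4, so smallest k = 4-1 = 3.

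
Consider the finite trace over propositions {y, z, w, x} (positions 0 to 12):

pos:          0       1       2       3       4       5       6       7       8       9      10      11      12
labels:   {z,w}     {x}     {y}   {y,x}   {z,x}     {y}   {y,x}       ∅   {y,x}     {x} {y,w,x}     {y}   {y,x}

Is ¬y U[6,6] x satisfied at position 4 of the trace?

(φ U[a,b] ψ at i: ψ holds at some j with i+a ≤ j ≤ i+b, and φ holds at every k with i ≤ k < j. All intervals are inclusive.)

Need some j in [10,10] with x, and ¬y at every k in [4,j-1].
  j=10: x holds, but ¬y fails at k=5 → not this j.
No j in the window works → until fails.

Does not hold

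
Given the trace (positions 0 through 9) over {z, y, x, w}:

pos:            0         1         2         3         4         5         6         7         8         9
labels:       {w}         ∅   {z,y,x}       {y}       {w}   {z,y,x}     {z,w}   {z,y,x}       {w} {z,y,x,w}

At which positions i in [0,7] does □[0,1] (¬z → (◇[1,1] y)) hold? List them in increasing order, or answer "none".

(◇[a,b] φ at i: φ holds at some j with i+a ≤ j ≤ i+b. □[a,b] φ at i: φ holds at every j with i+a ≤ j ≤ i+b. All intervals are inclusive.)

1, 4, 5, 6, 7

Evaluate at each i in [0,7]:
  i=0: ✗ (fails at j=0)
  i=1: ✓ (all of [1,2])
  i=2: ✗ (fails at j=3)
  i=3: ✗ (fails at j=3)
  i=4: ✓ (all of [4,5])
  i=5: ✓ (all of [5,6])
  i=6: ✓ (all of [6,7])
  i=7: ✓ (all of [7,8])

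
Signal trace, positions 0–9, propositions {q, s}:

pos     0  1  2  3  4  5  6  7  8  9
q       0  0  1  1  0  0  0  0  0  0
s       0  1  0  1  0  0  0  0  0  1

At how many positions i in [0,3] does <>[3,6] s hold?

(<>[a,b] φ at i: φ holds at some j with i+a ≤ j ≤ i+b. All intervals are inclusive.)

Evaluate at each i in [0,3]:
  i=0: ✓ (witness j=3)
  i=1: ✗ (none in [4,7])
  i=2: ✗ (none in [5,8])
  i=3: ✓ (witness j=9)
Positions where it holds: {0, 3} → 2.

2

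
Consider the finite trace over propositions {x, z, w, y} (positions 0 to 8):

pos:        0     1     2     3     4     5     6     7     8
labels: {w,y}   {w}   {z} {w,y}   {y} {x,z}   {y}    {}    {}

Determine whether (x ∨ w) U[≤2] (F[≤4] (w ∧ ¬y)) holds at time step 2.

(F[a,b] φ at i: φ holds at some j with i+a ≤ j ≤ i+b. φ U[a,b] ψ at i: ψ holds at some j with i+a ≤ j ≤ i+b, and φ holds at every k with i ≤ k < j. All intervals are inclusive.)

False

Need some j in [2,4] with F[≤4] (w ∧ ¬y), and (x ∨ w) at every k in [2,j-1].
  j=2: F[≤4] (w ∧ ¬y) — fails (none in [2,6]).
  j=3: F[≤4] (w ∧ ¬y) — fails (none in [3,7]).
  j=4: F[≤4] (w ∧ ¬y) — fails (none in [4,8]).
No j in the window works → until fails.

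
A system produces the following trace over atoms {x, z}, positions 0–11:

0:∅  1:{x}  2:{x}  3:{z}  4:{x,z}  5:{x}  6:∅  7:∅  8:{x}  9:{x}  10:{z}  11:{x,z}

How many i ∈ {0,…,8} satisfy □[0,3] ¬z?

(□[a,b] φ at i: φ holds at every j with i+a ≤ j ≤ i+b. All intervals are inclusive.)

2

Evaluate at each i in [0,8]:
  i=0: ✗ (fails at j=3)
  i=1: ✗ (fails at j=3)
  i=2: ✗ (fails at j=3)
  i=3: ✗ (fails at j=3)
  i=4: ✗ (fails at j=4)
  i=5: ✓ (all of [5,8])
  i=6: ✓ (all of [6,9])
  i=7: ✗ (fails at j=10)
  i=8: ✗ (fails at j=10)
Positions where it holds: {5, 6} → 2.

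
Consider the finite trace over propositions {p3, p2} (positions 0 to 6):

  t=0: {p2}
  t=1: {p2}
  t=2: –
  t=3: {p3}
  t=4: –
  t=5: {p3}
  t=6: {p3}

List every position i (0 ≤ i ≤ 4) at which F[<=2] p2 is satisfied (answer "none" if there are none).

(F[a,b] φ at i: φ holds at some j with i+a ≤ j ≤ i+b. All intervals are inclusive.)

Evaluate at each i in [0,4]:
  i=0: ✓ (witness j=0)
  i=1: ✓ (witness j=1)
  i=2: ✗ (none in [2,4])
  i=3: ✗ (none in [3,5])
  i=4: ✗ (none in [4,6])

0, 1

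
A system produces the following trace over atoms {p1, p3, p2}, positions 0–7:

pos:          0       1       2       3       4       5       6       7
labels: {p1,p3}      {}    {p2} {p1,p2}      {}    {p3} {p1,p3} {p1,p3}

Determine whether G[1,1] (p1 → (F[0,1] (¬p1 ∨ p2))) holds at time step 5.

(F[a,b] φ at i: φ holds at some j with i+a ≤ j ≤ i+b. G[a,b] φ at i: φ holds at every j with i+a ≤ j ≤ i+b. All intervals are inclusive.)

Check (p1 → (F[0,1] (¬p1 ∨ p2))) at every j in [6,6]:
  j=6: antecedent true; consequent fails (none in [6,7]) → ✗
Fails at j=6 → formula fails.

False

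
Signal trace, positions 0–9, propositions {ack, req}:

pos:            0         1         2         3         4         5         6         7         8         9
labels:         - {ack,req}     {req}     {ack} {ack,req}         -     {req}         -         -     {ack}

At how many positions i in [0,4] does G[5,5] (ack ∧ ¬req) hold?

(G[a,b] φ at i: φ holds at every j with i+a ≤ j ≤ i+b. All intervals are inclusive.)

Evaluate at each i in [0,4]:
  i=0: ✗ (fails at j=5)
  i=1: ✗ (fails at j=6)
  i=2: ✗ (fails at j=7)
  i=3: ✗ (fails at j=8)
  i=4: ✓ (all of [9,9])
Positions where it holds: {4} → 1.

1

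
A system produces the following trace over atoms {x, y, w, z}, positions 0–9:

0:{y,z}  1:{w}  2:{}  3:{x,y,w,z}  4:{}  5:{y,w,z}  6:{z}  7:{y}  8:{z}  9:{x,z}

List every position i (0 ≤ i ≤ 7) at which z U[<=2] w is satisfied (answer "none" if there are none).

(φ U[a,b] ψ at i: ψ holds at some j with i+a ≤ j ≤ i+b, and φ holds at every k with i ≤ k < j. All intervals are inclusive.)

Evaluate at each i in [0,7]:
  i=0: ✓ (rhs at j=1; lhs holds on [0,0])
  i=1: ✓ (rhs at j=1)
  i=2: ✗ (lhs fails at k=2 before rhs at j=3)
  i=3: ✓ (rhs at j=3)
  i=4: ✗ (lhs fails at k=4 before rhs at j=5)
  i=5: ✓ (rhs at j=5)
  i=6: ✗ (no rhs in [6,8])
  i=7: ✗ (no rhs in [7,9])

0, 1, 3, 5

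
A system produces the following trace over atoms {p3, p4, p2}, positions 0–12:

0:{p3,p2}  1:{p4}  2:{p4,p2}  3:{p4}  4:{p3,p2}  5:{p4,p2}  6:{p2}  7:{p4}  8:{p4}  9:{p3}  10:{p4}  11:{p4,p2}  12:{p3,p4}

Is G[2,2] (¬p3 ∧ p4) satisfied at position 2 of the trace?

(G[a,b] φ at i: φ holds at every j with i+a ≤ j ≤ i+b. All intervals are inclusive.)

Check (¬p3 ∧ p4) at every j in [4,4]:
  j=4: false
Fails at j=4 → formula fails.

Does not hold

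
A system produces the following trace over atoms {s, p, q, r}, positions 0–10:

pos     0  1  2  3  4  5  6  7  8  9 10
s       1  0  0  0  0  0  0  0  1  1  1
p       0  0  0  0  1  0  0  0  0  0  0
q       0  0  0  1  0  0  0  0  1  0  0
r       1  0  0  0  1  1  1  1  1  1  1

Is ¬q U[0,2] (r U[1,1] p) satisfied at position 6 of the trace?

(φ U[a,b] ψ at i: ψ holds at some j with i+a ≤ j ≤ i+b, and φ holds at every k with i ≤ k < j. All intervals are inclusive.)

Need some j in [6,8] with (r U[1,1] p), and ¬q at every k in [6,j-1].
  j=6: (r U[1,1] p) — fails.
  j=7: (r U[1,1] p) — fails.
  j=8: (r U[1,1] p) — fails.
No j in the window works → until fails.

False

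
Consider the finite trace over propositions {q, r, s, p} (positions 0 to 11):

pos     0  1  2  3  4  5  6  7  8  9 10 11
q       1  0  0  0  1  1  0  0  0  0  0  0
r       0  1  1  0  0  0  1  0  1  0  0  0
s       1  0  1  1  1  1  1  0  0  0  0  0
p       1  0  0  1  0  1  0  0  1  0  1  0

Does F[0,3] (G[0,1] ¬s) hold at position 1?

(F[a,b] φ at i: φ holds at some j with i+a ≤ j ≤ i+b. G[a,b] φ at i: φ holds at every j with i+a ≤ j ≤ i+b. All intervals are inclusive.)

Check G[0,1] ¬s at each j in [1,4]:
  j=1: fails at 2
  j=2: fails at 2
  j=3: fails at 3
  j=4: fails at 4
No position in the window satisfies it → formula fails.

Does not hold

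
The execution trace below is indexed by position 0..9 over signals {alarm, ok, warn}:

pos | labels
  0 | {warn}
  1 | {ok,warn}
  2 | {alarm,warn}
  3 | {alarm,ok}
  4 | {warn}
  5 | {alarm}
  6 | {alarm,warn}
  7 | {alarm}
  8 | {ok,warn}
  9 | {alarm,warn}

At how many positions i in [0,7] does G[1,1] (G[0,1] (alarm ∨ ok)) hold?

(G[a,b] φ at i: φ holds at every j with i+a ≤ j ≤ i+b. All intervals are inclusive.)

6

Evaluate at each i in [0,7]:
  i=0: ✓ (all of [1,1])
  i=1: ✓ (all of [2,2])
  i=2: ✗ (fails at j=3)
  i=3: ✗ (fails at j=4)
  i=4: ✓ (all of [5,5])
  i=5: ✓ (all of [6,6])
  i=6: ✓ (all of [7,7])
  i=7: ✓ (all of [8,8])
Positions where it holds: {0, 1, 4, 5, 6, 7} → 6.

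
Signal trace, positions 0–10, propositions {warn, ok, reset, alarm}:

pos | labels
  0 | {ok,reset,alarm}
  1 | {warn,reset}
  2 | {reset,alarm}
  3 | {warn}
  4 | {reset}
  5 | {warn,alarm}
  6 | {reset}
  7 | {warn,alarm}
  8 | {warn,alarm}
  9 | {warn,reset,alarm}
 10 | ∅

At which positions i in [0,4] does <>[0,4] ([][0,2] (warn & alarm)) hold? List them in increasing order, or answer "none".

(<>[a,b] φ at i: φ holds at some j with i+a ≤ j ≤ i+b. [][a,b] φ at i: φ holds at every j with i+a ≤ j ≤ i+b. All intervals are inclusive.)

3, 4

Evaluate at each i in [0,4]:
  i=0: ✗ (none in [0,4])
  i=1: ✗ (none in [1,5])
  i=2: ✗ (none in [2,6])
  i=3: ✓ (witness j=7)
  i=4: ✓ (witness j=7)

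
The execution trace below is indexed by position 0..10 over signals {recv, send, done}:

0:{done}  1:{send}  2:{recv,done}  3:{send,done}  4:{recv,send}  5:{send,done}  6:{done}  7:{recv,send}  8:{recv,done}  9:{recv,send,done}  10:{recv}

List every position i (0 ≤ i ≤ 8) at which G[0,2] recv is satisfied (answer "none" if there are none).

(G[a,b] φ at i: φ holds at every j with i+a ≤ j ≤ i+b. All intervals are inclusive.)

7, 8

Evaluate at each i in [0,8]:
  i=0: ✗ (fails at j=0)
  i=1: ✗ (fails at j=1)
  i=2: ✗ (fails at j=3)
  i=3: ✗ (fails at j=3)
  i=4: ✗ (fails at j=5)
  i=5: ✗ (fails at j=5)
  i=6: ✗ (fails at j=6)
  i=7: ✓ (all of [7,9])
  i=8: ✓ (all of [8,10])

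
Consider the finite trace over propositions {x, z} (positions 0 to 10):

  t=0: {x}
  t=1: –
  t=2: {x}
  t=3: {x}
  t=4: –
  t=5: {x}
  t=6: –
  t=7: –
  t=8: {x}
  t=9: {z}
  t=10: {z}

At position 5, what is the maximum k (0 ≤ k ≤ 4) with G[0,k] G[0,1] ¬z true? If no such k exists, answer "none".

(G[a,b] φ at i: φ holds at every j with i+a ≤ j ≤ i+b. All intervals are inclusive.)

2

G[0,1] ¬z must hold from j=5 onward; find where it first fails.
  j=5: holds
  j=6: holds
  j=7: holds
  j=8: fails
Holds on [5,7], so largest k = 2.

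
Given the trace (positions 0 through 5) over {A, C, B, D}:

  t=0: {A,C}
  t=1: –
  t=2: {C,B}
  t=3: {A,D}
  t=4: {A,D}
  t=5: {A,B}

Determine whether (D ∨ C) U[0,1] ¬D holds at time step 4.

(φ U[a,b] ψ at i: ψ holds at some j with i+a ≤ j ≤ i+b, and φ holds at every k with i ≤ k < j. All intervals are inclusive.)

Need some j in [4,5] with ¬D, and (D ∨ C) at every k in [4,j-1].
  j=4: ¬D false.
  j=5: ¬D holds; (D ∨ C) holds at every k in [4,4] → satisfied.

Yes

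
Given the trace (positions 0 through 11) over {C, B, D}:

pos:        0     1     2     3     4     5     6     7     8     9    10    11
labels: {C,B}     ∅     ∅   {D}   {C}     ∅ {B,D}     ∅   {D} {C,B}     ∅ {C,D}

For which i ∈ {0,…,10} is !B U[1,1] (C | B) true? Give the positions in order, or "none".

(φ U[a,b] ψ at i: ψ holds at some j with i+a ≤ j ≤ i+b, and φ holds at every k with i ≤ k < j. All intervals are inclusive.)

Evaluate at each i in [0,10]:
  i=0: ✗ (no rhs in [1,1])
  i=1: ✗ (no rhs in [2,2])
  i=2: ✗ (no rhs in [3,3])
  i=3: ✓ (rhs at j=4; lhs holds on [3,3])
  i=4: ✗ (no rhs in [5,5])
  i=5: ✓ (rhs at j=6; lhs holds on [5,5])
  i=6: ✗ (no rhs in [7,7])
  i=7: ✗ (no rhs in [8,8])
  i=8: ✓ (rhs at j=9; lhs holds on [8,8])
  i=9: ✗ (no rhs in [10,10])
  i=10: ✓ (rhs at j=11; lhs holds on [10,10])

3, 5, 8, 10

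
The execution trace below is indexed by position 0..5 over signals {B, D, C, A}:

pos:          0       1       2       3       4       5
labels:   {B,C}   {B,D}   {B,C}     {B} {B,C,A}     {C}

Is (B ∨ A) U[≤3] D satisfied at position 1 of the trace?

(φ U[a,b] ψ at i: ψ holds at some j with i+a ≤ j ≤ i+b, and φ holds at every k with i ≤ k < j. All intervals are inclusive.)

Need some j in [1,4] with D, and (B ∨ A) at every k in [1,j-1].
  j=1: D holds; no prefix to check → satisfied.

True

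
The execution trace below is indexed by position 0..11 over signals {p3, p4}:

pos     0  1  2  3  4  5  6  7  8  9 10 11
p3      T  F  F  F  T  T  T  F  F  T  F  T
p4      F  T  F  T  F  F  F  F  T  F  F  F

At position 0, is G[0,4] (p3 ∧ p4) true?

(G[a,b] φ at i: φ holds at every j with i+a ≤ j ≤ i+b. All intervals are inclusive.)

Does not hold

Check (p3 ∧ p4) at every j in [0,4]:
  j=0: false
  j=1: false
  j=2: false
  j=3: false
  j=4: false
Fails at j=0 → formula fails.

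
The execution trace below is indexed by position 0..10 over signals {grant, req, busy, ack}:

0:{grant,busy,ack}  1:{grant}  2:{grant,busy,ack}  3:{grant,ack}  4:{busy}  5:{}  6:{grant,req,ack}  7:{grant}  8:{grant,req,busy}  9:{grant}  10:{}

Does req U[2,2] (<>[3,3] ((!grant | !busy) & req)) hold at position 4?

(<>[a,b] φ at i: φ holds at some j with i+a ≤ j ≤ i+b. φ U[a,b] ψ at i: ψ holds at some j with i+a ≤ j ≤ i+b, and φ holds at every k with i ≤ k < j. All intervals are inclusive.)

Need some j in [6,6] with <>[3,3] ((!grant | !busy) & req), and req at every k in [4,j-1].
  j=6: <>[3,3] ((!grant | !busy) & req) — fails (none in [9,9]).
No j in the window works → until fails.

No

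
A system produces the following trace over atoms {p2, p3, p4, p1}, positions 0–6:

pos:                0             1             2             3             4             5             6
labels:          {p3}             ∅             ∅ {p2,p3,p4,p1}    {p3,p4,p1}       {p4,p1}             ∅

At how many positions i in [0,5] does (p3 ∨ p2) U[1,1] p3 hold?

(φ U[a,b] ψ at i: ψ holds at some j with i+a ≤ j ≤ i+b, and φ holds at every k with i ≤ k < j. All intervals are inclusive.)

1

Evaluate at each i in [0,5]:
  i=0: ✗ (no rhs in [1,1])
  i=1: ✗ (no rhs in [2,2])
  i=2: ✗ (lhs fails at k=2 before rhs at j=3)
  i=3: ✓ (rhs at j=4; lhs holds on [3,3])
  i=4: ✗ (no rhs in [5,5])
  i=5: ✗ (no rhs in [6,6])
Positions where it holds: {3} → 1.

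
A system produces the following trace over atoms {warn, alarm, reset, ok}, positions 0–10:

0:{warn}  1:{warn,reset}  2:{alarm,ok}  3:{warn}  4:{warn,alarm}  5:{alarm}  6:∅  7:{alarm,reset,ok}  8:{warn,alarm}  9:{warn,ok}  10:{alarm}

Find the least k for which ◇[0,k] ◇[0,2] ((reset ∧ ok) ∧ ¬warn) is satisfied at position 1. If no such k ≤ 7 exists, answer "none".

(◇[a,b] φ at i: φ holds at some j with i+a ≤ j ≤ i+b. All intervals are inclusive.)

4

Scan j = 1,2,… for ◇[0,2] ((reset ∧ ok) ∧ ¬warn):
  j=1: fails
  j=2: fails
  j=3: fails
  j=4: fails
  j=5: holds
First hit at j=5, so smallest k = 5-1 = 4.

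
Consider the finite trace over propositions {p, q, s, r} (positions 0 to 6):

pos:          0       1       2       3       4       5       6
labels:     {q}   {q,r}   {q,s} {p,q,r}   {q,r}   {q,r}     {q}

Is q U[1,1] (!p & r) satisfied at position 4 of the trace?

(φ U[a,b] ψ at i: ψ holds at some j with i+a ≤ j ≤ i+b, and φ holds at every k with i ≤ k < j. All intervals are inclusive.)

Holds

Need some j in [5,5] with (!p & r), and q at every k in [4,j-1].
  j=5: (!p & r) holds; q holds at every k in [4,4] → satisfied.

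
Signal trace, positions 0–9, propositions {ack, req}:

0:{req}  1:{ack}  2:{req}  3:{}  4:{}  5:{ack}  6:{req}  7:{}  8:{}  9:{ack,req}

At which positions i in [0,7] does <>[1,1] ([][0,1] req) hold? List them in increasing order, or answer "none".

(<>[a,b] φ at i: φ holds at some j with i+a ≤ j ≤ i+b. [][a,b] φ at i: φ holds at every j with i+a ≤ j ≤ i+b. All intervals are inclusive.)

none

Evaluate at each i in [0,7]:
  i=0: ✗ (none in [1,1])
  i=1: ✗ (none in [2,2])
  i=2: ✗ (none in [3,3])
  i=3: ✗ (none in [4,4])
  i=4: ✗ (none in [5,5])
  i=5: ✗ (none in [6,6])
  i=6: ✗ (none in [7,7])
  i=7: ✗ (none in [8,8])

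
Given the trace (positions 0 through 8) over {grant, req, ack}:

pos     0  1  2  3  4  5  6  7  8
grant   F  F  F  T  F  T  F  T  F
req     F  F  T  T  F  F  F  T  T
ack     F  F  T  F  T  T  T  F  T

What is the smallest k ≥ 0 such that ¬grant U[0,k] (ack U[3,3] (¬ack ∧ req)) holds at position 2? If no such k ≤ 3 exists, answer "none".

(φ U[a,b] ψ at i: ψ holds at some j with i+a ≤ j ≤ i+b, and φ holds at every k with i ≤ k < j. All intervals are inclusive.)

none

Need earliest j ≥ 2 with (ack U[3,3] (¬ack ∧ req)), and ¬grant at every k in [2,j-1].
  j=2: rhs fails.
  j=3: rhs fails.
  j=4: rhs holds but lhs fails at k=3.
  j=5: rhs fails.
No witness within the range → none.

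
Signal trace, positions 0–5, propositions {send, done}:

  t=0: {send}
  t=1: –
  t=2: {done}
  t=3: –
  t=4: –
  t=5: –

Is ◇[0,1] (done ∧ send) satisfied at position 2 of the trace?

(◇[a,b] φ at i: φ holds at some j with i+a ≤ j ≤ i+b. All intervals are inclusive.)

Check (done ∧ send) at each j in [2,3]:
  j=2: false
  j=3: false
No position in the window satisfies it → formula fails.

False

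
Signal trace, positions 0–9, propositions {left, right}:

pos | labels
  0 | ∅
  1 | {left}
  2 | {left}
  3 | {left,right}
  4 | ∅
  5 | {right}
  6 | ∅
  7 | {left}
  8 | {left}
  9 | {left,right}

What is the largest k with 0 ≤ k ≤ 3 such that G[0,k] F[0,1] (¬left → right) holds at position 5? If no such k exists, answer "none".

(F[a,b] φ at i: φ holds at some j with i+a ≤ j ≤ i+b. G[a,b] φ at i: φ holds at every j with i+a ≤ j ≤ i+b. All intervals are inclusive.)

F[0,1] (¬left → right) must hold from j=5 onward; find where it first fails.
  j=5: holds
  j=6: holds
  j=7: holds
  j=8: holds
Holds through j=8; largest k = 3.

3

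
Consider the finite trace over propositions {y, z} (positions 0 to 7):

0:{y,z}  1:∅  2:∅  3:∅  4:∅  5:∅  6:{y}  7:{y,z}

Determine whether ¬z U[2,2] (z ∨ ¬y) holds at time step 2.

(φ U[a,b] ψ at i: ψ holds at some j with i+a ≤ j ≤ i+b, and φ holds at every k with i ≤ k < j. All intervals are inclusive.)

Need some j in [4,4] with (z ∨ ¬y), and ¬z at every k in [2,j-1].
  j=4: (z ∨ ¬y) holds; ¬z holds at every k in [2,3] → satisfied.

True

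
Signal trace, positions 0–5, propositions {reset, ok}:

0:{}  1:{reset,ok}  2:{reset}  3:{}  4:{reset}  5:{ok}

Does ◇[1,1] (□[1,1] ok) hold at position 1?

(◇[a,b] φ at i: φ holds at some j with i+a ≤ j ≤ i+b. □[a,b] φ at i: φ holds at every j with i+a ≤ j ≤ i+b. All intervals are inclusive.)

Check □[1,1] ok at each j in [2,2]:
  j=2: fails at 3
No position in the window satisfies it → formula fails.

No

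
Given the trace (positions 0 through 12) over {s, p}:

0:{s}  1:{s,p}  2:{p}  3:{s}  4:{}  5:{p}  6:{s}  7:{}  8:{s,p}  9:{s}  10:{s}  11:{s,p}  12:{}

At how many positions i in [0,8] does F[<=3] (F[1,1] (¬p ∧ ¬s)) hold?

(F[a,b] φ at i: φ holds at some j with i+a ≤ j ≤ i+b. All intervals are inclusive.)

Evaluate at each i in [0,8]:
  i=0: ✓ (witness j=3)
  i=1: ✓ (witness j=3)
  i=2: ✓ (witness j=3)
  i=3: ✓ (witness j=3)
  i=4: ✓ (witness j=6)
  i=5: ✓ (witness j=6)
  i=6: ✓ (witness j=6)
  i=7: ✗ (none in [7,10])
  i=8: ✓ (witness j=11)
Positions where it holds: {0, 1, 2, 3, 4, 5, 6, 8} → 8.

8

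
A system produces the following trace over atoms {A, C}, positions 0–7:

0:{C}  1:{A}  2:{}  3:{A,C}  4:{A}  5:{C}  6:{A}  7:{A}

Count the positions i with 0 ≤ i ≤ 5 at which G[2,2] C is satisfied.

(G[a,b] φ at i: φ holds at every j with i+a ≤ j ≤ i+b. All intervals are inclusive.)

2

Evaluate at each i in [0,5]:
  i=0: ✗ (fails at j=2)
  i=1: ✓ (all of [3,3])
  i=2: ✗ (fails at j=4)
  i=3: ✓ (all of [5,5])
  i=4: ✗ (fails at j=6)
  i=5: ✗ (fails at j=7)
Positions where it holds: {1, 3} → 2.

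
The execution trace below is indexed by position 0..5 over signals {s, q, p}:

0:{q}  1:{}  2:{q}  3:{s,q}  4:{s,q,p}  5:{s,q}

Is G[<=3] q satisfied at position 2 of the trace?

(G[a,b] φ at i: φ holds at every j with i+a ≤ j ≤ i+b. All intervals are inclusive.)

Holds

Check q at every j in [2,5]:
  j=2: true
  j=3: true
  j=4: true
  j=5: true
All positions satisfy it → formula holds.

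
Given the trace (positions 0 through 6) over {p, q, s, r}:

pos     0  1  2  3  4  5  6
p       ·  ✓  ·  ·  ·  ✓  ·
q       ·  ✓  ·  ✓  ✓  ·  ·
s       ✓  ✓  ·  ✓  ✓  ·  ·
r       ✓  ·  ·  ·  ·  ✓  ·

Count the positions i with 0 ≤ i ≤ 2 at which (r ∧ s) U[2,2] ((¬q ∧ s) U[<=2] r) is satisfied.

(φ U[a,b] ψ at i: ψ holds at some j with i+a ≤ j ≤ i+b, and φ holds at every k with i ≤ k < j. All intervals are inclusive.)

0

Evaluate at each i in [0,2]:
  i=0: ✗ (no rhs in [2,2])
  i=1: ✗ (no rhs in [3,3])
  i=2: ✗ (no rhs in [4,4])
Positions where it holds: {} → 0.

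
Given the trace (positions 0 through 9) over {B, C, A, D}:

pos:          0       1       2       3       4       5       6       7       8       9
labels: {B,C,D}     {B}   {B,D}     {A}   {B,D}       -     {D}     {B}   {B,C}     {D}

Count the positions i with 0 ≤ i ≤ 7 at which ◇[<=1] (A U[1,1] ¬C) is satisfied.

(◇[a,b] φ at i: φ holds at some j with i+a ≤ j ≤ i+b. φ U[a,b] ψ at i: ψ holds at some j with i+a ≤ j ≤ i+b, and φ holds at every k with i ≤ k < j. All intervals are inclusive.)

Evaluate at each i in [0,7]:
  i=0: ✗ (none in [0,1])
  i=1: ✗ (none in [1,2])
  i=2: ✓ (witness j=3)
  i=3: ✓ (witness j=3)
  i=4: ✗ (none in [4,5])
  i=5: ✗ (none in [5,6])
  i=6: ✗ (none in [6,7])
  i=7: ✗ (none in [7,8])
Positions where it holds: {2, 3} → 2.

2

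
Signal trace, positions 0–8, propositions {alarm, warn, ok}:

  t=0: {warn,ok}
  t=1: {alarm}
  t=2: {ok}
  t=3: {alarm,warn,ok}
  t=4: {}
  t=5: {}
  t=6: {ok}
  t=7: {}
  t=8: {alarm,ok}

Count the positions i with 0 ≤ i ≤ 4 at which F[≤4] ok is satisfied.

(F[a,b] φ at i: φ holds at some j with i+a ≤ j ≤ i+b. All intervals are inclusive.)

Evaluate at each i in [0,4]:
  i=0: ✓ (witness j=0)
  i=1: ✓ (witness j=2)
  i=2: ✓ (witness j=2)
  i=3: ✓ (witness j=3)
  i=4: ✓ (witness j=6)
Positions where it holds: {0, 1, 2, 3, 4} → 5.

5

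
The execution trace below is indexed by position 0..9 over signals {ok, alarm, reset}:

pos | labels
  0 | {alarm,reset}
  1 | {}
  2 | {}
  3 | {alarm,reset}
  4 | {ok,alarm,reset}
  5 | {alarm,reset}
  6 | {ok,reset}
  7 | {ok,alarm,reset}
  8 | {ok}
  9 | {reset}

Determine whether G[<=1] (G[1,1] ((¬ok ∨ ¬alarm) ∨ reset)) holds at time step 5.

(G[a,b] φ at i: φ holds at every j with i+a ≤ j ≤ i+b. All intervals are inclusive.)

Yes

Check G[1,1] ((¬ok ∨ ¬alarm) ∨ reset) at every j in [5,6]:
  j=5: holds on [6,6]
  j=6: holds on [7,7]
All positions satisfy it → formula holds.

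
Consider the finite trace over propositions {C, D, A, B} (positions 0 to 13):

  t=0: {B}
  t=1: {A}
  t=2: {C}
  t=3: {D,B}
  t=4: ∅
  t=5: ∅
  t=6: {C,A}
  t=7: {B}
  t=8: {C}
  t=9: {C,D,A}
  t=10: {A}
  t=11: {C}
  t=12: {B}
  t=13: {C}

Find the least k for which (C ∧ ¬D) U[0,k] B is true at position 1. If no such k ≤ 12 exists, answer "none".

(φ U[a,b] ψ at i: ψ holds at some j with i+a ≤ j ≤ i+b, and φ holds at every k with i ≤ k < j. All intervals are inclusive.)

Need earliest j ≥ 1 with B, and (C ∧ ¬D) at every k in [1,j-1].
  j=1: rhs fails.
  j=2: rhs fails.
  j=3: rhs holds but lhs fails at k=1.
  j=4: rhs fails.
  j=5: rhs fails.
  j=6: rhs fails.
  j=7: rhs holds but lhs fails at k=1.
  j=8: rhs fails.
  j=9: rhs fails.
  j=10: rhs fails.
  j=11: rhs fails.
  j=12: rhs holds but lhs fails at k=1.
  j=13: rhs fails.
No witness within the range → none.

none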